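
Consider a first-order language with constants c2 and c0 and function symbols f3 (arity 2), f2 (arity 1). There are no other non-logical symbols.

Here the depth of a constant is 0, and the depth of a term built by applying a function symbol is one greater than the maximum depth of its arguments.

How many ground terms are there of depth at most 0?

Write N_k for the number of ground terms of depth ≤ k. A term of depth ≤ k is either a constant or a function symbol applied to arguments of depth ≤ k−1, so N_k = 2 + N_{k-1}^2 + N_{k-1}.
N_0 = 2
Explicitly: c2, c0.

2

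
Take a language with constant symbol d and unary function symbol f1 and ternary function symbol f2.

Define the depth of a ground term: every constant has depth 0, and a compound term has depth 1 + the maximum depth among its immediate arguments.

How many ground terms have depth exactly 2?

Let N_k = |{terms of depth ≤ k}|. Then N_0 = 1 and N_k = 1 + N_{k-1} + N_{k-1}^3 for k ≥ 1 (one summand per function symbol, arity giving the exponent).
N_0 = 1
N_1 = 1 + 1 + 1^3 = 3
N_2 = 1 + 3 + 3^3 = 31
Terms of depth exactly 2: N_2 − N_1 = 31 − 3 = 28.

28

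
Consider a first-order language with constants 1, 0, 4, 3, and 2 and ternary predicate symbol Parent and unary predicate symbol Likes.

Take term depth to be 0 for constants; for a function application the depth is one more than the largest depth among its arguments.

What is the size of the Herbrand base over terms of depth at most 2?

First count ground terms of depth ≤ 2.
With no function symbols every ground term is a constant, so there are exactly 5 ground terms at every depth bound.
N_0 = 5
N_1 = 5
N_2 = 5
Explicitly: 1, 0, 4, 3, 2.
So |H| = 5.
Ground atoms are formed by filling each argument slot of a predicate with a term from H, so an r-ary predicate gives |H|^r atoms:
  Parent: 5^3 = 125;  Likes: 5
Total ground atoms: 125 + 5 = 130.

130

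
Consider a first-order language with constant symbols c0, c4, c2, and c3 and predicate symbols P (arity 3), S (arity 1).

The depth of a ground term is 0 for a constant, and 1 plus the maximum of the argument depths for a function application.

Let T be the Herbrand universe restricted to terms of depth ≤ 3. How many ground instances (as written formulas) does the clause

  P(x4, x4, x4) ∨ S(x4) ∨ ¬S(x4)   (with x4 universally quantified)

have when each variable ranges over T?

4

Ground terms of depth ≤ 3:
  With no function symbols every ground term is a constant, so there are exactly 4 ground terms at every depth bound.
  N_0 = 4
  N_1 = 4
  N_2 = 4
  N_3 = 4
  Explicitly: c0, c4, c2, c3.
So there are 4 ground terms available for substitution.
The variable x4 ranges independently over the available ground terms, and distinct assignments produce distinct instances.
Number of ground instances = 4.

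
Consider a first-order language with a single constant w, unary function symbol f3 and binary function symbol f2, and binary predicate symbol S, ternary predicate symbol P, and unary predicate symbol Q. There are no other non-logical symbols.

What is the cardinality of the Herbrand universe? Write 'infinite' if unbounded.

The signature has at least one function symbol (f3, arity 1) and at least one constant (w).
Iterating f3 gives infinitely many distinct ground terms: w, f3(w), f3(f3(w)), ...
So the Herbrand universe is infinite.

infinite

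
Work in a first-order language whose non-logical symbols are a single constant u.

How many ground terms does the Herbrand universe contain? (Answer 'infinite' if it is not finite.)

There are no function symbols, so the only ground term is the single constant.
The Herbrand universe is {u}, finite with 1 element.

1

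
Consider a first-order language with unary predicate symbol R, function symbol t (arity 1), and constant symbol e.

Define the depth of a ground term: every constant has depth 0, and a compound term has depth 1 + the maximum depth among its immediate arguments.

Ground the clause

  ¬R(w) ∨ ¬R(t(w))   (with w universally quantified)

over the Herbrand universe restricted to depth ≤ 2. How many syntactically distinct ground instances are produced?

3

Ground terms of depth ≤ 2:
  Let N_k count ground terms of depth at most k. Each non-constant term of depth ≤ k is some function symbol applied to depth-≤(k−1) arguments, giving N_k = 1 + N_{k-1}.
  N_0 = 1
  N_1 = 1 + 1 = 2
  N_2 = 1 + 2 = 3
  Explicitly: e, t(e), t(t(e)).
So there are 3 ground terms available for substitution.
The variable w ranges independently over the available ground terms, and distinct assignments produce distinct instances.
Number of ground instances = 3.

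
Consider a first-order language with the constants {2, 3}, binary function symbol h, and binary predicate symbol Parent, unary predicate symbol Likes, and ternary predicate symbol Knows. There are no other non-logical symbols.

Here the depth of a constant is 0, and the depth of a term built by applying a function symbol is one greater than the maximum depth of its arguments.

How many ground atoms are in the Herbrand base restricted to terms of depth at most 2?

56354

First count ground terms of depth ≤ 2.
Let N_k count ground terms of depth at most k. Each non-constant term of depth ≤ k is some function symbol applied to depth-≤(k−1) arguments, giving N_k = 2 + N_{k-1}^2.
N_0 = 2
N_1 = 2 + 2^2 = 6
N_2 = 2 + 6^2 = 38
So |H| = 38.
Each predicate of arity r yields |H|^r ground atoms (one per choice of an r-tuple from H):
  Parent: 38^2 = 1444;  Likes: 38;  Knows: 38^3 = 54872
Total ground atoms: 1444 + 38 + 54872 = 56354.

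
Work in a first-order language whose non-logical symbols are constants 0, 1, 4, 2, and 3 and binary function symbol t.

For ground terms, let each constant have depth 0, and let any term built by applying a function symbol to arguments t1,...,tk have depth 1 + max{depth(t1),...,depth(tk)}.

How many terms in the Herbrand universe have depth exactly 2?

875

Let N_k count ground terms of depth at most k. Each non-constant term of depth ≤ k is some function symbol applied to depth-≤(k−1) arguments, giving N_k = 5 + N_{k-1}^2.
N_0 = 5
N_1 = 5 + 5^2 = 30
N_2 = 5 + 30^2 = 905
Terms of depth exactly 2: N_2 − N_1 = 905 − 30 = 875.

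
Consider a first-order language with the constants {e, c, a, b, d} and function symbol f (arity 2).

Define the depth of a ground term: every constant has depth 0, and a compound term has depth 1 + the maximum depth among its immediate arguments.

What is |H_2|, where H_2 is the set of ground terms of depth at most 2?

905

Count level by level. With function symbols f/2, the terms of depth ≤ k are the 5 constants together with each function applied to depth-≤(k−1) tuples, so N_k = 5 + N_{k-1}^2.
N_0 = 5
N_1 = 5 + 5^2 = 30
N_2 = 5 + 30^2 = 905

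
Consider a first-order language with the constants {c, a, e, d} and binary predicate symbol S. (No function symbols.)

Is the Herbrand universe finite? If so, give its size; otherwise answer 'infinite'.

4

There are no function symbols, so every ground term is one of the 4 constants.
The Herbrand universe is {c, a, e, d}, which is finite with 4 elements.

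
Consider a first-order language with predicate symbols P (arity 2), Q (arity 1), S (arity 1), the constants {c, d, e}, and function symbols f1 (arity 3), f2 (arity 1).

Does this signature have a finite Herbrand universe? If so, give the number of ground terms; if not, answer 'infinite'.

The signature has at least one function symbol (f1, arity 3) and at least one constant (c).
Iterating f1 gives infinitely many distinct ground terms: c, f1(c, c, c), f1(f1(c, c, c), f1(c, c, c), f1(c, c, c)), ...
So the Herbrand universe is infinite.

infinite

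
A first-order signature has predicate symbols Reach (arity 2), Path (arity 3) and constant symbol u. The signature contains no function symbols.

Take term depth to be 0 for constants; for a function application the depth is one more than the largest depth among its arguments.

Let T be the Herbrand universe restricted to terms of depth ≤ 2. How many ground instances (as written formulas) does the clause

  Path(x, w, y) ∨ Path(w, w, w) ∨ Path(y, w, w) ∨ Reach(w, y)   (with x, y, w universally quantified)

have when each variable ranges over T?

Ground terms of depth ≤ 2:
  With no function symbols every ground term is a constant, so there is exactly 1 ground term at every depth bound.
  N_0 = 1
  N_1 = 1
  N_2 = 1
So there is exactly 1 ground term available for substitution.
The body mentions every one of the 3 quantified variables; since ground terms form a free algebra, no two substitutions collapse to the same formula.
Number of ground instances = 1^3 = 1.

1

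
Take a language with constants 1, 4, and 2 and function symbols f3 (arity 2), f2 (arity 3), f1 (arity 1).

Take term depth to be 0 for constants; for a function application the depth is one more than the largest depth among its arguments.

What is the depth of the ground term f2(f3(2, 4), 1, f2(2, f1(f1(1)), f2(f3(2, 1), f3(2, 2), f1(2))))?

depth(f3(2, 4)) = 1 + max(0, 0) = 1
depth(f1(1)) = 1 + depth(1) = 1 + 0 = 1
depth(f1(f1(1))) = 1 + depth(f1(1)) = 1 + 1 = 2
depth(f3(2, 1)) = 1 + max(0, 0) = 1
depth(f3(2, 2)) = 1 + max(0, 0) = 1
depth(f1(2)) = 1 + depth(2) = 1 + 0 = 1
depth(f2(f3(2, 1), f3(2, 2), f1(2))) = 1 + max(1, 1, 1) = 2
depth(f2(2, f1(f1(1)), f2(f3(2, 1), f3(2, 2), f1(2)))) = 1 + max(0, 2, 2) = 3
depth(f2(f3(2, 4), 1, f2(2, f1(f1(1)), f2(f3(2, 1), f3(2, 2), f1(2))))) = 1 + max(1, 0, 3) = 4

4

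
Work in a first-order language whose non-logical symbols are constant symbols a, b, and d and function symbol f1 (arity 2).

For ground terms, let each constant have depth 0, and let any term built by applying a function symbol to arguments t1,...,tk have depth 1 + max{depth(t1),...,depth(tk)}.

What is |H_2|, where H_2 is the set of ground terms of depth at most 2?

147

Count level by level. With function symbols f1/2, the terms of depth ≤ k are the 3 constants together with each function applied to depth-≤(k−1) tuples, so N_k = 3 + N_{k-1}^2.
N_0 = 3
N_1 = 3 + 3^2 = 12
N_2 = 3 + 12^2 = 147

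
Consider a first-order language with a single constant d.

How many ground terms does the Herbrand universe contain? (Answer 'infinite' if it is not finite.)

1

There are no function symbols, so the only ground term is the single constant.
The Herbrand universe is {d}, finite with 1 element.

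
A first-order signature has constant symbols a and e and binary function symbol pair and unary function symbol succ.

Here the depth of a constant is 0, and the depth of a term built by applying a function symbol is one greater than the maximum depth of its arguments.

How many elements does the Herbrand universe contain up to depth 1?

If N_k denotes the number of depth-≤k ground terms, the 2 constants give N_0 = 2, and each function symbol of arity r contributes N_{k-1}^r new terms at level k: N_k = 2 + N_{k-1}^2 + N_{k-1}.
N_0 = 2
N_1 = 2 + 2^2 + 2 = 8
Explicitly: a, e, pair(a, a), pair(a, e), pair(e, a), pair(e, e), succ(a), succ(e).

8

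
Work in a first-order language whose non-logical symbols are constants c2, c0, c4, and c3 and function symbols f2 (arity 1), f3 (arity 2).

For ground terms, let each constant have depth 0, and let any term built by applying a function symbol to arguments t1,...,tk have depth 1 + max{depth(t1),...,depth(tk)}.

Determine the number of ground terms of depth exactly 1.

Let N_k = |{terms of depth ≤ k}|. Then N_0 = 4 and N_k = 4 + N_{k-1} + N_{k-1}^2 for k ≥ 1 (one summand per function symbol, arity giving the exponent).
N_0 = 4
N_1 = 4 + 4 + 4^2 = 24
Terms of depth exactly 1: N_1 − N_0 = 24 − 4 = 20.

20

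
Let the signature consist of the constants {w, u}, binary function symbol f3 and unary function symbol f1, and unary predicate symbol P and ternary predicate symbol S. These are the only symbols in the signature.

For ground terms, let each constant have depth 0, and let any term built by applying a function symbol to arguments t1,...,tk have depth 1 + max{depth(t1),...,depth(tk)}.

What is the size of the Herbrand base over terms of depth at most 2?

First count ground terms of depth ≤ 2.
Let N_k = |{terms of depth ≤ k}|. Then N_0 = 2 and N_k = 2 + N_{k-1}^2 + N_{k-1} for k ≥ 1 (one summand per function symbol, arity giving the exponent).
N_0 = 2
N_1 = 2 + 2^2 + 2 = 8
N_2 = 2 + 8^2 + 8 = 74
So |H| = 74.
For each predicate symbol, the number of ground atoms is |H| raised to its arity; summing:
  P: 74;  S: 74^3 = 405224
Total ground atoms: 74 + 405224 = 405298.

405298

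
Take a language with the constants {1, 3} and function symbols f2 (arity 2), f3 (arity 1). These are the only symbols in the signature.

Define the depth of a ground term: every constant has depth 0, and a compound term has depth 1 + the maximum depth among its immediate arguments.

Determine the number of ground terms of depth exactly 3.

Let N_k = |{terms of depth ≤ k}|. Then N_0 = 2 and N_k = 2 + N_{k-1}^2 + N_{k-1} for k ≥ 1 (one summand per function symbol, arity giving the exponent).
N_0 = 2
N_1 = 2 + 2^2 + 2 = 8
N_2 = 2 + 8^2 + 8 = 74
N_3 = 2 + 74^2 + 74 = 5552
Terms of depth exactly 3: N_3 − N_2 = 5552 − 74 = 5478.

5478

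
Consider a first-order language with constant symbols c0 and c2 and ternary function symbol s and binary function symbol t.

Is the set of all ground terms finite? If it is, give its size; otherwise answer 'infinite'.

infinite

The signature has at least one function symbol (s, arity 3) and at least one constant (c0).
Iterating s gives infinitely many distinct ground terms: c0, s(c0, c0, c0), s(s(c0, c0, c0), s(c0, c0, c0), s(c0, c0, c0)), ...
So the Herbrand universe is infinite.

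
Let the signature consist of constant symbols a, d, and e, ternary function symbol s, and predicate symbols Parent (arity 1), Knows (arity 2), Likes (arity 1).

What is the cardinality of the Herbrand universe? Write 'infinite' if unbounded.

The signature has at least one function symbol (s, arity 3) and at least one constant (a).
Iterating s gives infinitely many distinct ground terms: a, s(a, a, a), s(s(a, a, a), s(a, a, a), s(a, a, a)), ...
So the Herbrand universe is infinite.

infinite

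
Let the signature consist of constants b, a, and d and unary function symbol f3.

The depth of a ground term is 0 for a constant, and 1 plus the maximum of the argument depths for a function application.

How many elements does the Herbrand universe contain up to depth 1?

6

If N_k denotes the number of depth-≤k ground terms, the 3 constants give N_0 = 3, and each function symbol of arity r contributes N_{k-1}^r new terms at level k: N_k = 3 + N_{k-1}.
N_0 = 3
N_1 = 3 + 3 = 6
Explicitly: b, a, d, f3(b), f3(a), f3(d).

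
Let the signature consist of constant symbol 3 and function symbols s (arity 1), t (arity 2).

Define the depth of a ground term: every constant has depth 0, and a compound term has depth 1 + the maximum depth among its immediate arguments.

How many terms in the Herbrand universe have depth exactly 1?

If N_k denotes the number of depth-≤k ground terms, the 1 constant gives N_0 = 1, and each function symbol of arity r contributes N_{k-1}^r new terms at level k: N_k = 1 + N_{k-1} + N_{k-1}^2.
N_0 = 1
N_1 = 1 + 1 + 1^2 = 3
Terms of depth exactly 1: N_1 − N_0 = 3 − 1 = 2.

2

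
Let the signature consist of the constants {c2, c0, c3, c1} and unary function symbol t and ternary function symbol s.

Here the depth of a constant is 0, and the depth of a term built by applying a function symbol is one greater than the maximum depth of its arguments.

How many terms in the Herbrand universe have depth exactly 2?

Let N_k count ground terms of depth at most k. Each non-constant term of depth ≤ k is some function symbol applied to depth-≤(k−1) arguments, giving N_k = 4 + N_{k-1} + N_{k-1}^3.
N_0 = 4
N_1 = 4 + 4 + 4^3 = 72
N_2 = 4 + 72 + 72^3 = 373324
Terms of depth exactly 2: N_2 − N_1 = 373324 − 72 = 373252.

373252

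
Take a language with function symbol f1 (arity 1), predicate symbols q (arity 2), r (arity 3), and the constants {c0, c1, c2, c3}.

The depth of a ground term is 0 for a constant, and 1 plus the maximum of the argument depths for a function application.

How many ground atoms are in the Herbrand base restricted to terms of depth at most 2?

1872

First count ground terms of depth ≤ 2.
Write N_k for the number of ground terms of depth ≤ k. A term of depth ≤ k is either a constant or a function symbol applied to arguments of depth ≤ k−1, so N_k = 4 + N_{k-1}.
N_0 = 4
N_1 = 4 + 4 = 8
N_2 = 4 + 8 = 12
Explicitly: c0, c1, c2, c3, f1(c0), f1(c1), f1(c2), f1(c3), f1(f1(c0)), f1(f1(c1)), f1(f1(c2)), f1(f1(c3)).
So |H| = 12.
A ground atom is a predicate applied to a tuple of terms from H, so the count is the sum over predicates of |H|^arity:
  q: 12^2 = 144;  r: 12^3 = 1728
Total ground atoms: 144 + 1728 = 1872.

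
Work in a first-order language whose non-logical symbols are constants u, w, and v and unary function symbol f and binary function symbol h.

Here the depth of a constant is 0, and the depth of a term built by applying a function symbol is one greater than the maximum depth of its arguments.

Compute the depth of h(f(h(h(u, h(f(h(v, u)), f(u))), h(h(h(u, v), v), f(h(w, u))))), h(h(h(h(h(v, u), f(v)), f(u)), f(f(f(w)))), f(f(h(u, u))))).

depth(h(v, u)) = 1 + max(0, 0) = 1
depth(f(h(v, u))) = 1 + depth(h(v, u)) = 1 + 1 = 2
depth(f(u)) = 1 + depth(u) = 1 + 0 = 1
depth(h(f(h(v, u)), f(u))) = 1 + max(2, 1) = 3
depth(h(u, h(f(h(v, u)), f(u)))) = 1 + max(0, 3) = 4
depth(h(u, v)) = 1 + max(0, 0) = 1
depth(h(h(u, v), v)) = 1 + max(1, 0) = 2
depth(h(w, u)) = 1 + max(0, 0) = 1
depth(f(h(w, u))) = 1 + depth(h(w, u)) = 1 + 1 = 2
depth(h(h(h(u, v), v), f(h(w, u)))) = 1 + max(2, 2) = 3
depth(h(h(u, h(f(h(v, u)), f(u))), h(h(h(u, v), v), f(h(w, u))))) = 1 + max(4, 3) = 5
depth(f(h(h(u, h(f(h(v, u)), f(u))), h(h(h(u, v), v), f(h(w, u)))))) = 1 + depth(h(h(u, h(f(h(v, u)), f(u))), h(h(h(u, v), v), f(h(w, u))))) = 1 + 5 = 6
depth(f(v)) = 1 + depth(v) = 1 + 0 = 1
depth(h(h(v, u), f(v))) = 1 + max(1, 1) = 2
depth(h(h(h(v, u), f(v)), f(u))) = 1 + max(2, 1) = 3
depth(f(w)) = 1 + depth(w) = 1 + 0 = 1
depth(f(f(w))) = 1 + depth(f(w)) = 1 + 1 = 2
depth(f(f(f(w)))) = 1 + depth(f(f(w))) = 1 + 2 = 3
depth(h(h(h(h(v, u), f(v)), f(u)), f(f(f(w))))) = 1 + max(3, 3) = 4
depth(h(u, u)) = 1 + max(0, 0) = 1
depth(f(h(u, u))) = 1 + depth(h(u, u)) = 1 + 1 = 2
depth(f(f(h(u, u)))) = 1 + depth(f(h(u, u))) = 1 + 2 = 3
depth(h(h(h(h(h(v, u), f(v)), f(u)), f(f(f(w)))), f(f(h(u, u))))) = 1 + max(4, 3) = 5
depth(h(f(h(h(u, h(f(h(v, u)), f(u))), h(h(h(u, v), v), f(h(w, u))))), h(h(h(h(h(v, u), f(v)), f(u)), f(f(f(w)))), f(f(h(u, u)))))) = 1 + max(6, 5) = 7

7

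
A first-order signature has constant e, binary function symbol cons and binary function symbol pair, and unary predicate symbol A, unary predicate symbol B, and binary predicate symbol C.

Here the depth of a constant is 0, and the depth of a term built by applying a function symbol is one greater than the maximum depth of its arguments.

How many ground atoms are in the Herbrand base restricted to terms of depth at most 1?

15

First count ground terms of depth ≤ 1.
If N_k denotes the number of depth-≤k ground terms, the 1 constant gives N_0 = 1, and each function symbol of arity r contributes N_{k-1}^r new terms at level k: N_k = 1 + N_{k-1}^2 + N_{k-1}^2.
N_0 = 1
N_1 = 1 + 1^2 + 1^2 = 3
Explicitly: e, cons(e, e), pair(e, e).
So |H| = 3.
Each predicate of arity r yields |H|^r ground atoms (one per choice of an r-tuple from H):
  A: 3;  B: 3;  C: 3^2 = 9
Total ground atoms: 3 + 3 + 9 = 15.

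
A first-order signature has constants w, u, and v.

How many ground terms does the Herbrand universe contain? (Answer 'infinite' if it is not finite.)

There are no function symbols, so every ground term is one of the 3 constants.
The Herbrand universe is {w, u, v}, which is finite with 3 elements.

3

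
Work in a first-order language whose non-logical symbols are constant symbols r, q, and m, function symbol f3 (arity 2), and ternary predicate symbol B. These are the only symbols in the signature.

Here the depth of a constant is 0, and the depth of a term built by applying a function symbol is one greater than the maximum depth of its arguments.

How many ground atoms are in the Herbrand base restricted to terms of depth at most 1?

First count ground terms of depth ≤ 1.
If N_k denotes the number of depth-≤k ground terms, the 3 constants give N_0 = 3, and each function symbol of arity r contributes N_{k-1}^r new terms at level k: N_k = 3 + N_{k-1}^2.
N_0 = 3
N_1 = 3 + 3^2 = 12
Explicitly: r, q, m, f3(r, r), f3(r, q), f3(r, m), f3(q, r), f3(q, q), f3(q, m), f3(m, r), f3(m, q), f3(m, m).
So |H| = 12.
Ground atoms are formed by filling each argument slot of a predicate with a term from H, so an r-ary predicate gives |H|^r atoms:
  B: 12^3 = 1728
Total ground atoms: 1728.

1728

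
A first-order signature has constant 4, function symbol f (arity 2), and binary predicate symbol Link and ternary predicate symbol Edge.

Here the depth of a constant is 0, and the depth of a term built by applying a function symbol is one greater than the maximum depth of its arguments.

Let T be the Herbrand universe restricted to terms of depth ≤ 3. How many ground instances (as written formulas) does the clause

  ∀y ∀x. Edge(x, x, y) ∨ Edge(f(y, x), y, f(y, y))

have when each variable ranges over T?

676

Ground terms of depth ≤ 3:
  Write N_k for the number of ground terms of depth ≤ k. A term of depth ≤ k is either a constant or a function symbol applied to arguments of depth ≤ k−1, so N_k = 1 + N_{k-1}^2.
  N_0 = 1
  N_1 = 1 + 1^2 = 2
  N_2 = 1 + 2^2 = 5
  N_3 = 1 + 5^2 = 26
So there are 26 ground terms available for substitution.
There are 2 variables to instantiate (y, x), each occurring in at least one literal, so different choices give different ground instances.
Number of ground instances = 26^2 = 676.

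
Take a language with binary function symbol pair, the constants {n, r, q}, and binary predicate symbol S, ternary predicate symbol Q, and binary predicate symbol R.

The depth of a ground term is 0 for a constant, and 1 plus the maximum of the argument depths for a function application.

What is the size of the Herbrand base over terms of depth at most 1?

2016

First count ground terms of depth ≤ 1.
If N_k denotes the number of depth-≤k ground terms, the 3 constants give N_0 = 3, and each function symbol of arity r contributes N_{k-1}^r new terms at level k: N_k = 3 + N_{k-1}^2.
N_0 = 3
N_1 = 3 + 3^2 = 12
So |H| = 12.
For each predicate symbol, the number of ground atoms is |H| raised to its arity; summing:
  S: 12^2 = 144;  Q: 12^3 = 1728;  R: 12^2 = 144
Total ground atoms: 144 + 1728 + 144 = 2016.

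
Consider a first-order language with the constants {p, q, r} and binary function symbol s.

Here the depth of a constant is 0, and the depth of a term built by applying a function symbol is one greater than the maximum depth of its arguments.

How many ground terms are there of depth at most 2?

147

Count level by level. With function symbols s/2, the terms of depth ≤ k are the 3 constants together with each function applied to depth-≤(k−1) tuples, so N_k = 3 + N_{k-1}^2.
N_0 = 3
N_1 = 3 + 3^2 = 12
N_2 = 3 + 12^2 = 147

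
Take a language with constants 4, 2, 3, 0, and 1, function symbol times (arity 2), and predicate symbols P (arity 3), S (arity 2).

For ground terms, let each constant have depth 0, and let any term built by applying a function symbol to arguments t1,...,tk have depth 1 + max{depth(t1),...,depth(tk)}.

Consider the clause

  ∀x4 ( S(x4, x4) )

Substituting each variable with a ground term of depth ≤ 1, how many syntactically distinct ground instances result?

30

Ground terms of depth ≤ 1:
  Let N_k count ground terms of depth at most k. Each non-constant term of depth ≤ k is some function symbol applied to depth-≤(k−1) arguments, giving N_k = 5 + N_{k-1}^2.
  N_0 = 5
  N_1 = 5 + 5^2 = 30
So there are 30 ground terms available for substitution.
There is 1 variable to instantiate (x4),  occurring in at least one literal, so different choices give different ground instances.
Number of ground instances = 30.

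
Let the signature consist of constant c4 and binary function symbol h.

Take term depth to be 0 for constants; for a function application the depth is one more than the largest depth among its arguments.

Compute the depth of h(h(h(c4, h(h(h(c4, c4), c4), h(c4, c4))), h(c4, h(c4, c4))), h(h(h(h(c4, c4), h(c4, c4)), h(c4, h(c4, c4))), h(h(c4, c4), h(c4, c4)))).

depth(h(c4, c4)) = 1 + max(0, 0) = 1
depth(h(h(c4, c4), c4)) = 1 + max(1, 0) = 2
depth(h(h(h(c4, c4), c4), h(c4, c4))) = 1 + max(2, 1) = 3
depth(h(c4, h(h(h(c4, c4), c4), h(c4, c4)))) = 1 + max(0, 3) = 4
depth(h(c4, h(c4, c4))) = 1 + max(0, 1) = 2
depth(h(h(c4, h(h(h(c4, c4), c4), h(c4, c4))), h(c4, h(c4, c4)))) = 1 + max(4, 2) = 5
depth(h(h(c4, c4), h(c4, c4))) = 1 + max(1, 1) = 2
depth(h(h(h(c4, c4), h(c4, c4)), h(c4, h(c4, c4)))) = 1 + max(2, 2) = 3
depth(h(h(h(h(c4, c4), h(c4, c4)), h(c4, h(c4, c4))), h(h(c4, c4), h(c4, c4)))) = 1 + max(3, 2) = 4
depth(h(h(h(c4, h(h(h(c4, c4), c4), h(c4, c4))), h(c4, h(c4, c4))), h(h(h(h(c4, c4), h(c4, c4)), h(c4, h(c4, c4))), h(h(c4, c4), h(c4, c4))))) = 1 + max(5, 4) = 6

6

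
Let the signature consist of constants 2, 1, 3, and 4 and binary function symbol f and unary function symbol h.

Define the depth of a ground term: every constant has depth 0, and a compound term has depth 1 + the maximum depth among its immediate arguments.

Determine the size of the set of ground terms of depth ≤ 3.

Let N_k count ground terms of depth at most k. Each non-constant term of depth ≤ k is some function symbol applied to depth-≤(k−1) arguments, giving N_k = 4 + N_{k-1}^2 + N_{k-1}.
N_0 = 4
N_1 = 4 + 4^2 + 4 = 24
N_2 = 4 + 24^2 + 24 = 604
N_3 = 4 + 604^2 + 604 = 365424

365424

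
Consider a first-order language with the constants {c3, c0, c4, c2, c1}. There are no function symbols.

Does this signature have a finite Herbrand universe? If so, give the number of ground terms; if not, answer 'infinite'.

5

There are no function symbols, so every ground term is one of the 5 constants.
The Herbrand universe is {c3, c0, c4, c2, c1}, which is finite with 5 elements.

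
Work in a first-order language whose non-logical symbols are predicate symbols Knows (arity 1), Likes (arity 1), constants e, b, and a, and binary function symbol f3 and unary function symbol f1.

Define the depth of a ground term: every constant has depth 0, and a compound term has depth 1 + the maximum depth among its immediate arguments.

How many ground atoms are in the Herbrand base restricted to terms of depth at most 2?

486

First count ground terms of depth ≤ 2.
Count level by level. With function symbols f3/2, f1/1, the terms of depth ≤ k are the 3 constants together with each function applied to depth-≤(k−1) tuples, so N_k = 3 + N_{k-1}^2 + N_{k-1}.
N_0 = 3
N_1 = 3 + 3^2 + 3 = 15
N_2 = 3 + 15^2 + 15 = 243
So |H| = 243.
For each predicate symbol, the number of ground atoms is |H| raised to its arity; summing:
  Knows: 243;  Likes: 243
Total ground atoms: 243 + 243 = 486.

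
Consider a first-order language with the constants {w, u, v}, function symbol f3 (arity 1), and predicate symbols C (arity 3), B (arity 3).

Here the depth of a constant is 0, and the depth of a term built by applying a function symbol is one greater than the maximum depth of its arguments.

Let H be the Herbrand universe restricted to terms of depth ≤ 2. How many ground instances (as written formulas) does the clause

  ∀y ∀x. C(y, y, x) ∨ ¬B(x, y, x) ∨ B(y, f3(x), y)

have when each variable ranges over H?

81

Ground terms of depth ≤ 2:
  Count level by level. With function symbols f3/1, the terms of depth ≤ k are the 3 constants together with each function applied to depth-≤(k−1) tuples, so N_k = 3 + N_{k-1}.
  N_0 = 3
  N_1 = 3 + 3 = 6
  N_2 = 3 + 6 = 9
So there are 9 ground terms available for substitution.
The clause has 2 distinct variables (y, x), each appearing in the body. In the free term algebra distinct substitutions yield syntactically distinct ground instances.
Number of ground instances = 9^2 = 81.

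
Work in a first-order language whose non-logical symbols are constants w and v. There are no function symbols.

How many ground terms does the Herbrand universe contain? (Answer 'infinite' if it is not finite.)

There are no function symbols, so every ground term is one of the 2 constants.
The Herbrand universe is {w, v}, which is finite with 2 elements.

2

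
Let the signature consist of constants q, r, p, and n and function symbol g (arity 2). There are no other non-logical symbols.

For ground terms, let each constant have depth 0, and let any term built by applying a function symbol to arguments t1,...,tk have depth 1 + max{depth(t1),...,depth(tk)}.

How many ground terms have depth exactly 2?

384

Write N_k for the number of ground terms of depth ≤ k. A term of depth ≤ k is either a constant or a function symbol applied to arguments of depth ≤ k−1, so N_k = 4 + N_{k-1}^2.
N_0 = 4
N_1 = 4 + 4^2 = 20
N_2 = 4 + 20^2 = 404
Terms of depth exactly 2: N_2 − N_1 = 404 − 20 = 384.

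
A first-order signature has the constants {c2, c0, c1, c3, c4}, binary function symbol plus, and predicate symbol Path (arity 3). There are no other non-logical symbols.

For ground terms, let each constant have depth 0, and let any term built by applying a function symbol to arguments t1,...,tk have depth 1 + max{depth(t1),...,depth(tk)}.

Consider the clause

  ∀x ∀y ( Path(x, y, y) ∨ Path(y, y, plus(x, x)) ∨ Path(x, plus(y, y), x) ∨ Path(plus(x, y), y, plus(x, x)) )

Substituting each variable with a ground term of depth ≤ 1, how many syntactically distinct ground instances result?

Ground terms of depth ≤ 1:
  Write N_k for the number of ground terms of depth ≤ k. A term of depth ≤ k is either a constant or a function symbol applied to arguments of depth ≤ k−1, so N_k = 5 + N_{k-1}^2.
  N_0 = 5
  N_1 = 5 + 5^2 = 30
So there are 30 ground terms available for substitution.
There are 2 variables to instantiate (x, y), each occurring in at least one literal, so different choices give different ground instances.
Number of ground instances = 30^2 = 900.

900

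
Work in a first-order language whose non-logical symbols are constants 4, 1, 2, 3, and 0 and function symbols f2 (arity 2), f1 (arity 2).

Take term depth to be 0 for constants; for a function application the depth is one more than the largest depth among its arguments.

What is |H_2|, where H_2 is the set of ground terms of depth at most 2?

Count level by level. With function symbols f2/2, f1/2, the terms of depth ≤ k are the 5 constants together with each function applied to depth-≤(k−1) tuples, so N_k = 5 + N_{k-1}^2 + N_{k-1}^2.
N_0 = 5
N_1 = 5 + 5^2 + 5^2 = 55
N_2 = 5 + 55^2 + 55^2 = 6055

6055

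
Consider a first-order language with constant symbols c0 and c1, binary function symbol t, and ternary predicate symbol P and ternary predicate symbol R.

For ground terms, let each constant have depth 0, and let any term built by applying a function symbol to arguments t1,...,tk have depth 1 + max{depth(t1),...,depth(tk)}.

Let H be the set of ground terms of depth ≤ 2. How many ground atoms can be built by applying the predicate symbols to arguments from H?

First count ground terms of depth ≤ 2.
Let N_k count ground terms of depth at most k. Each non-constant term of depth ≤ k is some function symbol applied to depth-≤(k−1) arguments, giving N_k = 2 + N_{k-1}^2.
N_0 = 2
N_1 = 2 + 2^2 = 6
N_2 = 2 + 6^2 = 38
So |H| = 38.
Each predicate of arity r yields |H|^r ground atoms (one per choice of an r-tuple from H):
  P: 38^3 = 54872;  R: 38^3 = 54872
Total ground atoms: 54872 + 54872 = 109744.

109744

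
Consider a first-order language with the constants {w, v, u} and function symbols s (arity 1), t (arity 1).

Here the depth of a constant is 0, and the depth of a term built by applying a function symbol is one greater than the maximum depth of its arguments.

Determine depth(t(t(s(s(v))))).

depth(s(v)) = 1 + depth(v) = 1 + 0 = 1
depth(s(s(v))) = 1 + depth(s(v)) = 1 + 1 = 2
depth(t(s(s(v)))) = 1 + depth(s(s(v))) = 1 + 2 = 3
depth(t(t(s(s(v))))) = 1 + depth(t(s(s(v)))) = 1 + 3 = 4

4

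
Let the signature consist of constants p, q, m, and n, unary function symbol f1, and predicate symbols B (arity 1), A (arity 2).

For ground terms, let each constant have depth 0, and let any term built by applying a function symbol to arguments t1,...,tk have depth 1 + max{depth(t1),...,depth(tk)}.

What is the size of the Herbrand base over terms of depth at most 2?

156

First count ground terms of depth ≤ 2.
Let N_k count ground terms of depth at most k. Each non-constant term of depth ≤ k is some function symbol applied to depth-≤(k−1) arguments, giving N_k = 4 + N_{k-1}.
N_0 = 4
N_1 = 4 + 4 = 8
N_2 = 4 + 8 = 12
Explicitly: p, q, m, n, f1(p), f1(q), f1(m), f1(n), f1(f1(p)), f1(f1(q)), f1(f1(m)), f1(f1(n)).
So |H| = 12.
A ground atom is a predicate applied to a tuple of terms from H, so the count is the sum over predicates of |H|^arity:
  B: 12;  A: 12^2 = 144
Total ground atoms: 12 + 144 = 156.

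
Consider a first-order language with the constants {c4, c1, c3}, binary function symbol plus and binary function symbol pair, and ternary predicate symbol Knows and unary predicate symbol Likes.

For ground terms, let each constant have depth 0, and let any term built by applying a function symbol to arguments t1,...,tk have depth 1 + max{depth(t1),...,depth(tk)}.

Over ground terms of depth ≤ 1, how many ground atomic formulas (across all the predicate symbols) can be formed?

9282

First count ground terms of depth ≤ 1.
Let N_k = |{terms of depth ≤ k}|. Then N_0 = 3 and N_k = 3 + N_{k-1}^2 + N_{k-1}^2 for k ≥ 1 (one summand per function symbol, arity giving the exponent).
N_0 = 3
N_1 = 3 + 3^2 + 3^2 = 21
So |H| = 21.
A ground atom is a predicate applied to a tuple of terms from H, so the count is the sum over predicates of |H|^arity:
  Knows: 21^3 = 9261;  Likes: 21
Total ground atoms: 9261 + 21 = 9282.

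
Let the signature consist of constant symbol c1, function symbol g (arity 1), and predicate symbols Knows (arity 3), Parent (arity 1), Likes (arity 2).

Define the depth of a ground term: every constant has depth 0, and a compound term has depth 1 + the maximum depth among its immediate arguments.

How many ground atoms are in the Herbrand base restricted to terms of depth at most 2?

39

First count ground terms of depth ≤ 2.
Let N_k count ground terms of depth at most k. Each non-constant term of depth ≤ k is some function symbol applied to depth-≤(k−1) arguments, giving N_k = 1 + N_{k-1}.
N_0 = 1
N_1 = 1 + 1 = 2
N_2 = 1 + 2 = 3
So |H| = 3.
For each predicate symbol, the number of ground atoms is |H| raised to its arity; summing:
  Knows: 3^3 = 27;  Parent: 3;  Likes: 3^2 = 9
Total ground atoms: 27 + 3 + 9 = 39.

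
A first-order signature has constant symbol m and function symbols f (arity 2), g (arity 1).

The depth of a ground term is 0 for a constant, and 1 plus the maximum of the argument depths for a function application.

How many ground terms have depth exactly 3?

170

If N_k denotes the number of depth-≤k ground terms, the 1 constant gives N_0 = 1, and each function symbol of arity r contributes N_{k-1}^r new terms at level k: N_k = 1 + N_{k-1}^2 + N_{k-1}.
N_0 = 1
N_1 = 1 + 1^2 + 1 = 3
N_2 = 1 + 3^2 + 3 = 13
N_3 = 1 + 13^2 + 13 = 183
Terms of depth exactly 3: N_3 − N_2 = 183 − 13 = 170.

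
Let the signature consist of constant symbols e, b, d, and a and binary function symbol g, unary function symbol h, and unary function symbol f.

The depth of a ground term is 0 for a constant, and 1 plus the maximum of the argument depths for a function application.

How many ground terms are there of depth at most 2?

844

Count level by level. With function symbols g/2, h/1, f/1, the terms of depth ≤ k are the 4 constants together with each function applied to depth-≤(k−1) tuples, so N_k = 4 + N_{k-1}^2 + N_{k-1} + N_{k-1}.
N_0 = 4
N_1 = 4 + 4^2 + 4 + 4 = 28
N_2 = 4 + 28^2 + 28 + 28 = 844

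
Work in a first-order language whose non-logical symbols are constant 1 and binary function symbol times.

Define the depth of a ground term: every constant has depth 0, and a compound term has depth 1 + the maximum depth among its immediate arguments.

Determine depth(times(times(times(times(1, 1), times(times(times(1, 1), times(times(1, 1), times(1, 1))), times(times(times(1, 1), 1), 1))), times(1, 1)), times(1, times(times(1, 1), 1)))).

depth(times(1, 1)) = 1 + max(0, 0) = 1
depth(times(times(1, 1), times(1, 1))) = 1 + max(1, 1) = 2
depth(times(times(1, 1), times(times(1, 1), times(1, 1)))) = 1 + max(1, 2) = 3
depth(times(times(1, 1), 1)) = 1 + max(1, 0) = 2
depth(times(times(times(1, 1), 1), 1)) = 1 + max(2, 0) = 3
depth(times(times(times(1, 1), times(times(1, 1), times(1, 1))), times(times(times(1, 1), 1), 1))) = 1 + max(3, 3) = 4
depth(times(times(1, 1), times(times(times(1, 1), times(times(1, 1), times(1, 1))), times(times(times(1, 1), 1), 1)))) = 1 + max(1, 4) = 5
depth(times(times(times(1, 1), times(times(times(1, 1), times(times(1, 1), times(1, 1))), times(times(times(1, 1), 1), 1))), times(1, 1))) = 1 + max(5, 1) = 6
depth(times(1, times(times(1, 1), 1))) = 1 + max(0, 2) = 3
depth(times(times(times(times(1, 1), times(times(times(1, 1), times(times(1, 1), times(1, 1))), times(times(times(1, 1), 1), 1))), times(1, 1)), times(1, times(times(1, 1), 1)))) = 1 + max(6, 3) = 7

7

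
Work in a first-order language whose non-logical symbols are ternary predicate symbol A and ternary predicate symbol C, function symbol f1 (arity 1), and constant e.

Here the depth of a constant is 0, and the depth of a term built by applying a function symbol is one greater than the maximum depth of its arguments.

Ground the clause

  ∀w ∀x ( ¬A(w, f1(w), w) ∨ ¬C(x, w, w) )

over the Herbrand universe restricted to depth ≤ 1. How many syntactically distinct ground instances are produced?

Ground terms of depth ≤ 1:
  If N_k denotes the number of depth-≤k ground terms, the 1 constant gives N_0 = 1, and each function symbol of arity r contributes N_{k-1}^r new terms at level k: N_k = 1 + N_{k-1}.
  N_0 = 1
  N_1 = 1 + 1 = 2
  Explicitly: e, f1(e).
So there are 2 ground terms available for substitution.
The body mentions every one of the 2 quantified variables; since ground terms form a free algebra, no two substitutions collapse to the same formula.
Number of ground instances = 2^2 = 4.

4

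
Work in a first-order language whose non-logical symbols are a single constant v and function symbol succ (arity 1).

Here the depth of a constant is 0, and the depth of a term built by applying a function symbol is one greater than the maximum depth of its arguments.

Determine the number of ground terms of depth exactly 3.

If N_k denotes the number of depth-≤k ground terms, the 1 constant gives N_0 = 1, and each function symbol of arity r contributes N_{k-1}^r new terms at level k: N_k = 1 + N_{k-1}.
N_0 = 1
N_1 = 1 + 1 = 2
N_2 = 1 + 2 = 3
N_3 = 1 + 3 = 4
Terms of depth exactly 3: N_3 − N_2 = 4 − 3 = 1.

1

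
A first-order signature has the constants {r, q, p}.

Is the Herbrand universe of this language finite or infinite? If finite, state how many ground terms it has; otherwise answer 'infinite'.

There are no function symbols, so every ground term is one of the 3 constants.
The Herbrand universe is {r, q, p}, which is finite with 3 elements.

3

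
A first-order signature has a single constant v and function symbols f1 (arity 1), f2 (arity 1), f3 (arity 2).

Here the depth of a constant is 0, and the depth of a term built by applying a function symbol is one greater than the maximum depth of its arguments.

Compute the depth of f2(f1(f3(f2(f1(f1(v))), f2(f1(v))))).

depth(f1(v)) = 1 + depth(v) = 1 + 0 = 1
depth(f1(f1(v))) = 1 + depth(f1(v)) = 1 + 1 = 2
depth(f2(f1(f1(v)))) = 1 + depth(f1(f1(v))) = 1 + 2 = 3
depth(f2(f1(v))) = 1 + depth(f1(v)) = 1 + 1 = 2
depth(f3(f2(f1(f1(v))), f2(f1(v)))) = 1 + max(3, 2) = 4
depth(f1(f3(f2(f1(f1(v))), f2(f1(v))))) = 1 + depth(f3(f2(f1(f1(v))), f2(f1(v)))) = 1 + 4 = 5
depth(f2(f1(f3(f2(f1(f1(v))), f2(f1(v)))))) = 1 + depth(f1(f3(f2(f1(f1(v))), f2(f1(v))))) = 1 + 5 = 6

6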